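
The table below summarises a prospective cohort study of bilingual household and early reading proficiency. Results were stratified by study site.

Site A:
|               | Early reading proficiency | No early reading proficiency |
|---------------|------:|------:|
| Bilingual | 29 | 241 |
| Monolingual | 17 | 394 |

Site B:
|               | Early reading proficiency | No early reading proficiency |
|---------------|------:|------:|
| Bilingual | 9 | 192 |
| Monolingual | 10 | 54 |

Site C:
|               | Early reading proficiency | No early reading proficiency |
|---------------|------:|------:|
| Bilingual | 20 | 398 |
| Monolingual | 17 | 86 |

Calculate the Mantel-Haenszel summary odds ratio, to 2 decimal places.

0.83

OR_MH = Σ(aᵢdᵢ/nᵢ) / Σ(bᵢcᵢ/nᵢ), where nᵢ is the stratum total.
Stratum 1 (Site A): n = 681; a·d/n = 29·394/681 = 16.7783; b·c/n = 241·17/681 = 6.0162
Stratum 2 (Site B): n = 265; a·d/n = 9·54/265 = 1.8340; b·c/n = 192·10/265 = 7.2453
Stratum 3 (Site C): n = 521; a·d/n = 20·86/521 = 3.3013; b·c/n = 398·17/521 = 12.9866
OR_MH = (16.7783 + 1.8340 + 3.3013) / (6.0162 + 7.2453 + 12.9866) = 21.9136 / 26.2480 = 0.83487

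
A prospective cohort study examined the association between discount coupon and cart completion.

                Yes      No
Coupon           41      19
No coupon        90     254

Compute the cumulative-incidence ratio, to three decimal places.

2.612

Cells: a = 41, b = 19, c = 90, d = 254.
Risk in exposed = 41/60 = 0.68333; risk in unexposed = 90/344 = 0.26163.
RR = 0.68333 / 0.26163 = 2.61185
The risk among the exposed is 2.61 times that among the unexposed.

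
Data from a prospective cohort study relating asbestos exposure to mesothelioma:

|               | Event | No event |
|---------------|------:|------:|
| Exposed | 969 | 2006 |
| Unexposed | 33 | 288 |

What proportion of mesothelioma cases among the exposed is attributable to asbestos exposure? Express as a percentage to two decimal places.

68.44

Cells: a = 969, b = 2006, c = 33, d = 288.
Risk in exposed = 969/2975 = 0.32571; risk in unexposed = 33/321 = 0.10280.
RR = 0.32571/0.10280 = 3.16831
AR% = (RR − 1)/RR × 100 = (3.16831 − 1)/3.16831 × 100 = 68.4374%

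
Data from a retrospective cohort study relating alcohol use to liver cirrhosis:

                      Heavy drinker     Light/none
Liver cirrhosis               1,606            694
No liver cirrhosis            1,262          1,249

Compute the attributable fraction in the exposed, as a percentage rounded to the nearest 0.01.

Reading the table with exposure as columns: a = 1606 (Heavy drinker, case), b = 1262 (Heavy drinker, non-case), c = 694 (Light/none, case), d = 1249.
Risk in exposed = 1606/2868 = 0.55997; risk in unexposed = 694/1943 = 0.35718.
RR = 0.55997/0.35718 = 1.56776
AR% = (RR − 1)/RR × 100 = (1.56776 − 1)/1.56776 × 100 = 36.2147%

36.21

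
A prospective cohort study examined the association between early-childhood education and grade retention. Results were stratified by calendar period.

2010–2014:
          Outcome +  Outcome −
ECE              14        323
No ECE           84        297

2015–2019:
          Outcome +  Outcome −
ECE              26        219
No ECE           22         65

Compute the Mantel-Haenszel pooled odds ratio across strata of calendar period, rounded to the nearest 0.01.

0.21

OR_MH = Σ(aᵢdᵢ/nᵢ) / Σ(bᵢcᵢ/nᵢ), where nᵢ is the stratum total.
Stratum 1 (2010–2014): n = 718; a·d/n = 14·297/718 = 5.7911; b·c/n = 323·84/718 = 37.7883
Stratum 2 (2015–2019): n = 332; a·d/n = 26·65/332 = 5.0904; b·c/n = 219·22/332 = 14.5120
OR_MH = (5.7911 + 5.0904) / (37.7883 + 14.5120) = 10.8814 / 52.3003 = 0.20806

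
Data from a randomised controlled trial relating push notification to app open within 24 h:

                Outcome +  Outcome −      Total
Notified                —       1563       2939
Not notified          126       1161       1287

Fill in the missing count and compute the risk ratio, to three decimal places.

4.782

The missing cell is in the exposed row: 2939 − 1563 = 1376.
So a = 1376, b = 1563, c = 126, d = 1161.
RR = [a/(a+b)] / [c/(c+d)] = (1376/2939) / (126/1287) = 0.46819/0.09790 = 4.78219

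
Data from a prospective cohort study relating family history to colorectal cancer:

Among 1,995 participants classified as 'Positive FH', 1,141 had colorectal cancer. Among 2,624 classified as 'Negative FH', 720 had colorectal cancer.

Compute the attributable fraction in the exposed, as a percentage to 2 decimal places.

From the description: a = 1141, b = 854, c = 720, d = 1904.
Risk in exposed = 1141/1995 = 0.57193; risk in unexposed = 720/2624 = 0.27439.
RR = 0.57193/0.27439 = 2.08437
AR% = (RR − 1)/RR × 100 = (2.08437 − 1)/2.08437 × 100 = 52.0238%

52.02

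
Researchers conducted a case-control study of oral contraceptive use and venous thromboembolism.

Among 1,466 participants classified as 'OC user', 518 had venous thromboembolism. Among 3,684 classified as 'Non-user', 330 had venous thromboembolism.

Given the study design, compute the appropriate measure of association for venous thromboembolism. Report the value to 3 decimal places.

5.554

From the description: a = 518, b = 948, c = 330, d = 3354.
This is a case-control study: participants were sampled on outcome status, so risks in the source population cannot be estimated directly — relative risk is not valid here. The odds ratio is the appropriate measure.
OR = (a·d)/(b·c) = (518 × 3354) / (948 × 330) = 1737372 / 312840 = 5.55355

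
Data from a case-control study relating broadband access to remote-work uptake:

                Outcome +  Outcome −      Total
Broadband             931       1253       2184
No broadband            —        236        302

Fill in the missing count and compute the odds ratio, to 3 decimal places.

2.657

The missing cell is in the unexposed row: 302 − 236 = 66.
So a = 931, b = 1253, c = 66, d = 236.
OR = (a·d)/(b·c) = (931 × 236) / (1253 × 66) = 219716 / 82698 = 2.65685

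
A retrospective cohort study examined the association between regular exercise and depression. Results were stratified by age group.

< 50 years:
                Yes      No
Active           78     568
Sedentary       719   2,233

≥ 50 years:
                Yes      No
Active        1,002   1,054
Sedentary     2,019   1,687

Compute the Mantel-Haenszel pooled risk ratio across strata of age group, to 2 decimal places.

0.83

RR_MH = Σ(aᵢ·n₀ᵢ/nᵢ) / Σ(cᵢ·n₁ᵢ/nᵢ), with n₁ᵢ = aᵢ+bᵢ (exposed), n₀ᵢ = cᵢ+dᵢ (unexposed), nᵢ = n₁ᵢ+n₀ᵢ.
Stratum 1 (< 50 years): n₁ = 646, n₀ = 2952, n = 3598; a·n₀/n = 78·2952/3598 = 63.9956; c·n₁/n = 719·646/3598 = 129.0923
Stratum 2 (≥ 50 years): n₁ = 2056, n₀ = 3706, n = 5762; a·n₀/n = 1002·3706/5762 = 644.4658; c·n₁/n = 2019·2056/5762 = 720.4207
RR_MH = (63.9956 + 644.4658) / (129.0923 + 720.4207) = 708.4614 / 849.5130 = 0.83396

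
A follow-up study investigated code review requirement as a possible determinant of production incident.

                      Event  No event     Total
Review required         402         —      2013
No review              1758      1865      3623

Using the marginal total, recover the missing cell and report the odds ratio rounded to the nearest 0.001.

The missing cell is in the exposed row: 2013 − 402 = 1611.
So a = 402, b = 1611, c = 1758, d = 1865.
OR = (a·d)/(b·c) = (402 × 1865) / (1611 × 1758) = 749730 / 2832138 = 0.26472

0.265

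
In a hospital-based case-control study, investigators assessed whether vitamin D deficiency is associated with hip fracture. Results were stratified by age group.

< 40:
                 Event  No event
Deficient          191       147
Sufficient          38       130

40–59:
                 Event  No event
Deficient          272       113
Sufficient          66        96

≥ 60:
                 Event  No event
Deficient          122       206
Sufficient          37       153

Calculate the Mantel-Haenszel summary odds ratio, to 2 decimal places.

3.37

OR_MH = Σ(aᵢdᵢ/nᵢ) / Σ(bᵢcᵢ/nᵢ), where nᵢ is the stratum total.
Stratum 1 (< 40): n = 506; a·d/n = 191·130/506 = 49.0711; b·c/n = 147·38/506 = 11.0395
Stratum 2 (40–59): n = 547; a·d/n = 272·96/547 = 47.7367; b·c/n = 113·66/547 = 13.6344
Stratum 3 (≥ 60): n = 518; a·d/n = 122·153/518 = 36.0347; b·c/n = 206·37/518 = 14.7143
OR_MH = (49.0711 + 47.7367 + 36.0347) / (11.0395 + 13.6344 + 14.7143) = 132.8426 / 39.3882 = 3.37265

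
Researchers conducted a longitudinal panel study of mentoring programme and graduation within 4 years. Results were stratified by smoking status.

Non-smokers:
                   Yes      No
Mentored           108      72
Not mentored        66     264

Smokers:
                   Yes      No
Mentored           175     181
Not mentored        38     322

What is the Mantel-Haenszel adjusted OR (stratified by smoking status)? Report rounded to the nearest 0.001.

OR_MH = Σ(aᵢdᵢ/nᵢ) / Σ(bᵢcᵢ/nᵢ), where nᵢ is the stratum total.
Stratum 1 (Non-smokers): n = 510; a·d/n = 108·264/510 = 55.9059; b·c/n = 72·66/510 = 9.3176
Stratum 2 (Smokers): n = 716; a·d/n = 175·322/716 = 78.7011; b·c/n = 181·38/716 = 9.6061
OR_MH = (55.9059 + 78.7011) / (9.3176 + 9.6061) = 134.6070 / 18.9238 = 7.11311

7.113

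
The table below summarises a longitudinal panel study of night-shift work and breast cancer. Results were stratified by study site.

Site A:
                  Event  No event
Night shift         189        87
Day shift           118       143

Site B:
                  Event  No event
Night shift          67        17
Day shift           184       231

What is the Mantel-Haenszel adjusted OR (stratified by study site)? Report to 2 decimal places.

3.20

OR_MH = Σ(aᵢdᵢ/nᵢ) / Σ(bᵢcᵢ/nᵢ), where nᵢ is the stratum total.
Stratum 1 (Site A): n = 537; a·d/n = 189·143/537 = 50.3296; b·c/n = 87·118/537 = 19.1173
Stratum 2 (Site B): n = 499; a·d/n = 67·231/499 = 31.0160; b·c/n = 17·184/499 = 6.2685
OR_MH = (50.3296 + 31.0160) / (19.1173 + 6.2685) = 81.3456 / 25.3859 = 3.20437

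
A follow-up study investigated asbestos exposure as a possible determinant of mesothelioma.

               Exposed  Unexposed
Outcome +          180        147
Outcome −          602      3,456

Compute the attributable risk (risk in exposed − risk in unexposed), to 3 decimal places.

0.189

Reading the table with exposure as columns: a = 180 (Exposed, case), b = 602 (Exposed, non-case), c = 147 (Unexposed, case), d = 3456.
Risk in exposed = 180/782 = 0.230179; risk in unexposed = 147/3603 = 0.040799.
Risk difference = 0.230179 − 0.040799 = 0.189380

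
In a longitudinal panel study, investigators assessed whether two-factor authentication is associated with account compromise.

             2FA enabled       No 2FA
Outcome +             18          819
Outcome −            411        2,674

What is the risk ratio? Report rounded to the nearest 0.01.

Reading the table with exposure as columns: a = 18 (2FA enabled, case), b = 411 (2FA enabled, non-case), c = 819 (No 2FA, case), d = 2674.
Risk in exposed = 18/429 = 0.04196; risk in unexposed = 819/3493 = 0.23447.
RR = 0.04196 / 0.23447 = 0.17895
The risk is 82% lower among the exposed than among the unexposed.

0.18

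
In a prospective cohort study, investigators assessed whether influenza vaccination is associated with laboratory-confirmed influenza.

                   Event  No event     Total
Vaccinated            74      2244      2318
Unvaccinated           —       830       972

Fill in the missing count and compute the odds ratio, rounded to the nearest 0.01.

The missing cell is in the unexposed row: 972 − 830 = 142.
So a = 74, b = 2244, c = 142, d = 830.
OR = (a·d)/(b·c) = (74 × 830) / (2244 × 142) = 61420 / 318648 = 0.19275

0.19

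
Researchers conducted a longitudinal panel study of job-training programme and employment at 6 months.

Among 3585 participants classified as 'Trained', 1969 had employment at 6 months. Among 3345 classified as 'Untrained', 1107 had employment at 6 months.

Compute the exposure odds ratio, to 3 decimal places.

From the description: a = 1969, b = 1616, c = 1107, d = 2238.
OR = (a·d)/(b·c) = (1969 × 2238) / (1616 × 1107) = 4406622 / 1788912 = 2.46330
The odds of employment at 6 months are about 2.46 times as high in the trained group.

2.463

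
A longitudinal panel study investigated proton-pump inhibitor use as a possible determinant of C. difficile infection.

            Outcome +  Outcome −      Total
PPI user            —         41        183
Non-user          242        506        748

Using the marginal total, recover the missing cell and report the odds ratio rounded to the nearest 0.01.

7.24

The missing cell is in the exposed row: 183 − 41 = 142.
So a = 142, b = 41, c = 242, d = 506.
OR = (a·d)/(b·c) = (142 × 506) / (41 × 242) = 71852 / 9922 = 7.24169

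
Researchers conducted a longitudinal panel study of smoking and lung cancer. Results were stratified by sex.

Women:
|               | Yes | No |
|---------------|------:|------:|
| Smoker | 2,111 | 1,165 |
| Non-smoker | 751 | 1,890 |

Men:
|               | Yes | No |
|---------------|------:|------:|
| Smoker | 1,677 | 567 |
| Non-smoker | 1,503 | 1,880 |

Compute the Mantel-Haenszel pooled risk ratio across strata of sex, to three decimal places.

RR_MH = Σ(aᵢ·n₀ᵢ/nᵢ) / Σ(cᵢ·n₁ᵢ/nᵢ), with n₁ᵢ = aᵢ+bᵢ (exposed), n₀ᵢ = cᵢ+dᵢ (unexposed), nᵢ = n₁ᵢ+n₀ᵢ.
Stratum 1 (Women): n₁ = 3276, n₀ = 2641, n = 5917; a·n₀/n = 2111·2641/5917 = 942.2260; c·n₁/n = 751·3276/5917 = 415.7979
Stratum 2 (Men): n₁ = 2244, n₀ = 3383, n = 5627; a·n₀/n = 1677·3383/5627 = 1008.2266; c·n₁/n = 1503·2244/5627 = 599.3837
RR_MH = (942.2260 + 1008.2266) / (415.7979 + 599.3837) = 1950.4525 / 1015.1816 = 1.92128

1.921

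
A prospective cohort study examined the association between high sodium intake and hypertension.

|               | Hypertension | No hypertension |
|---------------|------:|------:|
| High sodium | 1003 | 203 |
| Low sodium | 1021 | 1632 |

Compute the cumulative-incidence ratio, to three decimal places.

2.161

Cells: a = 1003, b = 203, c = 1021, d = 1632.
Risk in exposed = 1003/1206 = 0.83167; risk in unexposed = 1021/2653 = 0.38485.
RR = 0.83167 / 0.38485 = 2.16105
The risk among the exposed is 2.16 times that among the unexposed.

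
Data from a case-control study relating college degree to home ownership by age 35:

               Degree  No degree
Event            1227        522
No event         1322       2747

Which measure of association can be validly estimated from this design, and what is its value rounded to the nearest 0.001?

Reading the table with exposure as columns: a = 1227 (Degree, case), b = 1322 (Degree, non-case), c = 522 (No degree, case), d = 2747.
This is a case-control study: participants were sampled on outcome status, so risks in the source population cannot be estimated directly — relative risk is not valid here. The odds ratio is the appropriate measure.
OR = (a·d)/(b·c) = (1227 × 2747) / (1322 × 522) = 3370569 / 690084 = 4.88429

4.884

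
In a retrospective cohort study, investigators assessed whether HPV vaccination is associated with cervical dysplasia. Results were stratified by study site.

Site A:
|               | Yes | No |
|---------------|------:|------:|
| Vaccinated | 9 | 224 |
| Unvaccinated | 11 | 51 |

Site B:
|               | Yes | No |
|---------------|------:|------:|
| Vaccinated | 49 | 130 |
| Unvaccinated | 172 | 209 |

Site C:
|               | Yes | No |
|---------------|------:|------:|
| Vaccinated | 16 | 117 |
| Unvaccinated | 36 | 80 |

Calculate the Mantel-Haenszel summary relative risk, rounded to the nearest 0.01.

RR_MH = Σ(aᵢ·n₀ᵢ/nᵢ) / Σ(cᵢ·n₁ᵢ/nᵢ), with n₁ᵢ = aᵢ+bᵢ (exposed), n₀ᵢ = cᵢ+dᵢ (unexposed), nᵢ = n₁ᵢ+n₀ᵢ.
Stratum 1 (Site A): n₁ = 233, n₀ = 62, n = 295; a·n₀/n = 9·62/295 = 1.8915; c·n₁/n = 11·233/295 = 8.6881
Stratum 2 (Site B): n₁ = 179, n₀ = 381, n = 560; a·n₀/n = 49·381/560 = 33.3375; c·n₁/n = 172·179/560 = 54.9786
Stratum 3 (Site C): n₁ = 133, n₀ = 116, n = 249; a·n₀/n = 16·116/249 = 7.4538; c·n₁/n = 36·133/249 = 19.2289
RR_MH = (1.8915 + 33.3375 + 7.4538) / (8.6881 + 54.9786 + 19.2289) = 42.6828 / 82.8956 = 0.51490

0.51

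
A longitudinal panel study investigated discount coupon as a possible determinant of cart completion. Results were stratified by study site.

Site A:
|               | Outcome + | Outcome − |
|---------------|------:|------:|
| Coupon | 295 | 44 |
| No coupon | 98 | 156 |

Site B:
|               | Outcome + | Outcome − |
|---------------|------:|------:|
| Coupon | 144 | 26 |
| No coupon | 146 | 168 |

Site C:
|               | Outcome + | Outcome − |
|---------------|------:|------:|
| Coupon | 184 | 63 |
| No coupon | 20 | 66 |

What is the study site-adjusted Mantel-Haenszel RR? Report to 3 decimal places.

RR_MH = Σ(aᵢ·n₀ᵢ/nᵢ) / Σ(cᵢ·n₁ᵢ/nᵢ), with n₁ᵢ = aᵢ+bᵢ (exposed), n₀ᵢ = cᵢ+dᵢ (unexposed), nᵢ = n₁ᵢ+n₀ᵢ.
Stratum 1 (Site A): n₁ = 339, n₀ = 254, n = 593; a·n₀/n = 295·254/593 = 126.3575; c·n₁/n = 98·339/593 = 56.0236
Stratum 2 (Site B): n₁ = 170, n₀ = 314, n = 484; a·n₀/n = 144·314/484 = 93.4215; c·n₁/n = 146·170/484 = 51.2810
Stratum 3 (Site C): n₁ = 247, n₀ = 86, n = 333; a·n₀/n = 184·86/333 = 47.5195; c·n₁/n = 20·247/333 = 14.8348
RR_MH = (126.3575 + 93.4215 + 47.5195) / (56.0236 + 51.2810 + 14.8348) = 267.2985 / 122.1394 = 2.18847

2.188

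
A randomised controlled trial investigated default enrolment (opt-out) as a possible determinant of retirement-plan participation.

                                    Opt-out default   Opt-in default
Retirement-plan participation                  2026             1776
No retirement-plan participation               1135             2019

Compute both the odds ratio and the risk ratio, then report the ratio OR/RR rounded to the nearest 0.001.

Reading the table with exposure as columns: a = 2026 (Opt-out default, case), b = 1135 (Opt-out default, non-case), c = 1776 (Opt-in default, case), d = 2019.
OR = (2026·2019)/(1135·1776) = 4090494/2015760 = 2.02926
Risk in exposed = 2026/3161 = 0.64094; risk in unexposed = 1776/3795 = 0.46798; RR = 1.36957
OR/RR = 2.02926 / 1.36957 = 1.48168
The outcome is not rare, so the OR lies further from 1 than the RR.

1.482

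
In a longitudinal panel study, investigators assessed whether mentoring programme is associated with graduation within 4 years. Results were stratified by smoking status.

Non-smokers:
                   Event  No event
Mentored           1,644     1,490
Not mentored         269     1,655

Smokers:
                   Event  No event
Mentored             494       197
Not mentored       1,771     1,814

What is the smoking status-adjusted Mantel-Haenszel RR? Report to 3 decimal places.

RR_MH = Σ(aᵢ·n₀ᵢ/nᵢ) / Σ(cᵢ·n₁ᵢ/nᵢ), with n₁ᵢ = aᵢ+bᵢ (exposed), n₀ᵢ = cᵢ+dᵢ (unexposed), nᵢ = n₁ᵢ+n₀ᵢ.
Stratum 1 (Non-smokers): n₁ = 3134, n₀ = 1924, n = 5058; a·n₀/n = 1644·1924/5058 = 625.3571; c·n₁/n = 269·3134/5058 = 166.6758
Stratum 2 (Smokers): n₁ = 691, n₀ = 3585, n = 4276; a·n₀/n = 494·3585/4276 = 414.1698; c·n₁/n = 1771·691/4276 = 286.1929
RR_MH = (625.3571 + 414.1698) / (166.6758 + 286.1929) = 1039.5268 / 452.8687 = 2.29543

2.295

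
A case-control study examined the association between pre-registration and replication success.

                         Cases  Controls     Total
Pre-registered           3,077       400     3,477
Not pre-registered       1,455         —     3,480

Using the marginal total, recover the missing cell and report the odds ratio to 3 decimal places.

The missing cell is in the unexposed row: 3480 − 1455 = 2025.
So a = 3077, b = 400, c = 1455, d = 2025.
OR = (a·d)/(b·c) = (3077 × 2025) / (400 × 1455) = 6230925 / 582000 = 10.70606

10.706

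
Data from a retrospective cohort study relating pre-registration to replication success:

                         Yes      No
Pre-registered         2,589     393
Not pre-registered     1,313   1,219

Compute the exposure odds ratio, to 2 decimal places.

Cells: a = 2589, b = 393, c = 1313, d = 1219.
OR = (a·d)/(b·c) = (2589 × 1219) / (393 × 1313) = 3155991 / 516009 = 6.11615
The odds of replication success are about 6.12 times as high in the pre-registered group.

6.12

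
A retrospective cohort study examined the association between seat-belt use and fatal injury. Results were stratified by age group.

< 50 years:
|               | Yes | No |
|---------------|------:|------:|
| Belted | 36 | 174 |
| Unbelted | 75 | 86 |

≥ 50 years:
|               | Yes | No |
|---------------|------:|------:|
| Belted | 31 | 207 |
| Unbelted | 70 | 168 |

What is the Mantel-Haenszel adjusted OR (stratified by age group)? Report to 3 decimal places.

OR_MH = Σ(aᵢdᵢ/nᵢ) / Σ(bᵢcᵢ/nᵢ), where nᵢ is the stratum total.
Stratum 1 (< 50 years): n = 371; a·d/n = 36·86/371 = 8.3450; b·c/n = 174·75/371 = 35.1752
Stratum 2 (≥ 50 years): n = 476; a·d/n = 31·168/476 = 10.9412; b·c/n = 207·70/476 = 30.4412
OR_MH = (8.3450 + 10.9412) / (35.1752 + 30.4412) = 19.2862 / 65.6164 = 0.29392

0.294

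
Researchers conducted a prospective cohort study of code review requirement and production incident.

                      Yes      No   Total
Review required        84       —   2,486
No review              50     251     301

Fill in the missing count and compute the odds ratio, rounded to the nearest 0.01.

0.18

The missing cell is in the exposed row: 2486 − 84 = 2402.
So a = 84, b = 2402, c = 50, d = 251.
OR = (a·d)/(b·c) = (84 × 251) / (2402 × 50) = 21084 / 120100 = 0.17555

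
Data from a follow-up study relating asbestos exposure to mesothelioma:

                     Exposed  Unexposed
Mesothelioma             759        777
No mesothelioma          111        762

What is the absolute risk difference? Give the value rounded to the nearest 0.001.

Reading the table with exposure as columns: a = 759 (Exposed, case), b = 111 (Exposed, non-case), c = 777 (Unexposed, case), d = 762.
Risk in exposed = 759/870 = 0.872414; risk in unexposed = 777/1539 = 0.504873.
Risk difference = 0.872414 − 0.504873 = 0.367540

0.368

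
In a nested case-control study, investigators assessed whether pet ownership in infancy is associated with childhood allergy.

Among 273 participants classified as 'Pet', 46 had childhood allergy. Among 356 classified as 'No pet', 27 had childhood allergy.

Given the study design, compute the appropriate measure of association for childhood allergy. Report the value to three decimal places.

2.469

From the description: a = 46, b = 227, c = 27, d = 329.
This is a nested case-control study: participants were sampled on outcome status, so risks in the source population cannot be estimated directly — relative risk is not valid here. The odds ratio is the appropriate measure.
OR = (a·d)/(b·c) = (46 × 329) / (227 × 27) = 15134 / 6129 = 2.46924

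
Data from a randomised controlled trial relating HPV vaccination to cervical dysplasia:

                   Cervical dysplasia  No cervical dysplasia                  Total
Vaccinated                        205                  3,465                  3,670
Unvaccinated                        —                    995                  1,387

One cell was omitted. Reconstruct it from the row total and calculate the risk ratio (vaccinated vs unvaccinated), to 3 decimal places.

0.198

The missing cell is in the unexposed row: 1387 − 995 = 392.
So a = 205, b = 3465, c = 392, d = 995.
RR = [a/(a+b)] / [c/(c+d)] = (205/3670) / (392/1387) = 0.05586/0.28262 = 0.19764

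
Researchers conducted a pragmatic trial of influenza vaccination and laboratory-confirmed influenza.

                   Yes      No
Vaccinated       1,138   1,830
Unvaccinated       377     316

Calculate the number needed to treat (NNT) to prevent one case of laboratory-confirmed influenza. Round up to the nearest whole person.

7

Risk in treated group = 1138/2968 = 0.38342; risk in control = 377/693 = 0.54401.
Absolute risk reduction = 0.54401 − 0.38342 = 0.16059
NNT = 1 / ARR = 1 / 0.16059 = 6.227 → round up → 7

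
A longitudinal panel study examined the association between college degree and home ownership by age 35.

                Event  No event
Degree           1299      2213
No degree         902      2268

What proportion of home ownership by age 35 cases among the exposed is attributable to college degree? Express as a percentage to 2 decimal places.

23.07

Cells: a = 1299, b = 2213, c = 902, d = 2268.
Risk in exposed = 1299/3512 = 0.36987; risk in unexposed = 902/3170 = 0.28454.
RR = 0.36987/0.28454 = 1.29989
AR% = (RR − 1)/RR × 100 = (1.29989 − 1)/1.29989 × 100 = 23.0705%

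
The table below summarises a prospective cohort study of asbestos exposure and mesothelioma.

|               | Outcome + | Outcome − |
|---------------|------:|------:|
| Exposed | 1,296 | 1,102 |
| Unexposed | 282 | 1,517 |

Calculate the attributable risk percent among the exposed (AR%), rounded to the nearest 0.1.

71.0

Cells: a = 1296, b = 1102, c = 282, d = 1517.
Risk in exposed = 1296/2398 = 0.54045; risk in unexposed = 282/1799 = 0.15675.
RR = 0.54045/0.15675 = 3.44777
AR% = (RR − 1)/RR × 100 = (3.44777 − 1)/3.44777 × 100 = 70.9957%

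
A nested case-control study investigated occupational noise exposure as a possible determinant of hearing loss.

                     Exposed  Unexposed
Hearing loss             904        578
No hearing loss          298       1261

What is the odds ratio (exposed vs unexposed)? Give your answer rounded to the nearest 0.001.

6.618

Reading the table with exposure as columns: a = 904 (Exposed, case), b = 298 (Exposed, non-case), c = 578 (Unexposed, case), d = 1261.
OR = (a·d)/(b·c) = (904 × 1261) / (298 × 578) = 1139944 / 172244 = 6.61819
The odds of hearing loss are about 6.62 times as high in the exposed group.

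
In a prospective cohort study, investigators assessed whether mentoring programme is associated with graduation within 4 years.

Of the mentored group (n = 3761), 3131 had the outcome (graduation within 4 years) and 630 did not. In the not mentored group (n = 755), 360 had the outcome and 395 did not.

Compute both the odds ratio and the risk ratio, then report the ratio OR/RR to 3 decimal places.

From the description: a = 3131, b = 630, c = 360, d = 395.
OR = (3131·395)/(630·360) = 1236745/226800 = 5.45302
Risk in exposed = 3131/3761 = 0.83249; risk in unexposed = 360/755 = 0.47682; RR = 1.74592
OR/RR = 5.45302 / 1.74592 = 3.12329
The outcome is not rare, so the OR lies further from 1 than the RR.

3.123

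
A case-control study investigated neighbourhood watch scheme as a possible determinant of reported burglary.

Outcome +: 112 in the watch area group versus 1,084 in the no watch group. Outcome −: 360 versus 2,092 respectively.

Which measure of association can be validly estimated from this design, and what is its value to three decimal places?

From the description: a = 112, b = 360, c = 1084, d = 2092.
This is a case-control study: participants were sampled on outcome status, so risks in the source population cannot be estimated directly — relative risk is not valid here. The odds ratio is the appropriate measure.
OR = (a·d)/(b·c) = (112 × 2092) / (360 × 1084) = 234304 / 390240 = 0.60041

0.600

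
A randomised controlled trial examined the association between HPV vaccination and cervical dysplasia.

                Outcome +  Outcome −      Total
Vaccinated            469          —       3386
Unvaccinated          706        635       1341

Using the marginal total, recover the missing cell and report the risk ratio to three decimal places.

0.263

The missing cell is in the exposed row: 3386 − 469 = 2917.
So a = 469, b = 2917, c = 706, d = 635.
RR = [a/(a+b)] / [c/(c+d)] = (469/3386) / (706/1341) = 0.13851/0.52647 = 0.26309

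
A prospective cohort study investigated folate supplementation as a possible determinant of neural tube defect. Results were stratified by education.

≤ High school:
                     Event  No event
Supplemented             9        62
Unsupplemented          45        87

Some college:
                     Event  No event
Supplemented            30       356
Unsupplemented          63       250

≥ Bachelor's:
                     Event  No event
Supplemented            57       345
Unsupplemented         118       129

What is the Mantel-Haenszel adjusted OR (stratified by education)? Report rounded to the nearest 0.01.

OR_MH = Σ(aᵢdᵢ/nᵢ) / Σ(bᵢcᵢ/nᵢ), where nᵢ is the stratum total.
Stratum 1 (≤ High school): n = 203; a·d/n = 9·87/203 = 3.8571; b·c/n = 62·45/203 = 13.7438
Stratum 2 (Some college): n = 699; a·d/n = 30·250/699 = 10.7296; b·c/n = 356·63/699 = 32.0858
Stratum 3 (≥ Bachelor's): n = 649; a·d/n = 57·129/649 = 11.3297; b·c/n = 345·118/649 = 62.7273
OR_MH = (3.8571 + 10.7296 + 11.3297) / (13.7438 + 32.0858 + 62.7273) = 25.9165 / 108.5570 = 0.23874

0.24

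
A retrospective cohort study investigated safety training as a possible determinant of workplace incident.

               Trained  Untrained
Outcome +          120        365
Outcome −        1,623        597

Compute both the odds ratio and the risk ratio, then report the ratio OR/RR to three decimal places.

0.666

Reading the table with exposure as columns: a = 120 (Trained, case), b = 1623 (Trained, non-case), c = 365 (Untrained, case), d = 597.
OR = (120·597)/(1623·365) = 71640/592395 = 0.12093
Risk in exposed = 120/1743 = 0.06885; risk in unexposed = 365/962 = 0.37942; RR = 0.18145
OR/RR = 0.12093 / 0.18145 = 0.66647
The outcome is not rare, so the OR lies further from 1 than the RR.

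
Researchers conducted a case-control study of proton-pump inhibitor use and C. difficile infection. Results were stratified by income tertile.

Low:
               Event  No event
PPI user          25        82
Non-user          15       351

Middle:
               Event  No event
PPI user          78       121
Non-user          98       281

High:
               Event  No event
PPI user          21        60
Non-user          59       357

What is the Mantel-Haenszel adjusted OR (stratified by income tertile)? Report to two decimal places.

2.37

OR_MH = Σ(aᵢdᵢ/nᵢ) / Σ(bᵢcᵢ/nᵢ), where nᵢ is the stratum total.
Stratum 1 (Low): n = 473; a·d/n = 25·351/473 = 18.5518; b·c/n = 82·15/473 = 2.6004
Stratum 2 (Middle): n = 578; a·d/n = 78·281/578 = 37.9204; b·c/n = 121·98/578 = 20.5156
Stratum 3 (High): n = 497; a·d/n = 21·357/497 = 15.0845; b·c/n = 60·59/497 = 7.1227
OR_MH = (18.5518 + 37.9204 + 15.0845) / (2.6004 + 20.5156 + 7.1227) = 71.5567 / 30.2387 = 2.36639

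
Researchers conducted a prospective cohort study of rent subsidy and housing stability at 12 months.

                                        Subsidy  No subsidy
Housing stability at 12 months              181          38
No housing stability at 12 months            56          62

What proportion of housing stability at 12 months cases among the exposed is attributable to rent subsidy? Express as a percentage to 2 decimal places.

50.24

Reading the table with exposure as columns: a = 181 (Subsidy, case), b = 56 (Subsidy, non-case), c = 38 (No subsidy, case), d = 62.
Risk in exposed = 181/237 = 0.76371; risk in unexposed = 38/100 = 0.38000.
RR = 0.76371/0.38000 = 2.00977
AR% = (RR − 1)/RR × 100 = (2.00977 − 1)/2.00977 × 100 = 50.2431%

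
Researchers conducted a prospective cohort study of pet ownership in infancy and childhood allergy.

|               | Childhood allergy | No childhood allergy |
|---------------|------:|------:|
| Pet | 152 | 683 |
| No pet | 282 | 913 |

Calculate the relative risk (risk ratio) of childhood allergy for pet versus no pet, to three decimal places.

0.771

Cells: a = 152, b = 683, c = 282, d = 913.
Risk in exposed = 152/835 = 0.18204; risk in unexposed = 282/1195 = 0.23598.
RR = 0.18204 / 0.23598 = 0.77139
The risk is 23% lower among the exposed than among the unexposed.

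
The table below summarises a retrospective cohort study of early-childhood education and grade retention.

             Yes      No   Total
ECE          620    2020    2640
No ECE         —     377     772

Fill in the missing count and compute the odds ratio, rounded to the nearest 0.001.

0.293

The missing cell is in the unexposed row: 772 − 377 = 395.
So a = 620, b = 2020, c = 395, d = 377.
OR = (a·d)/(b·c) = (620 × 377) / (2020 × 395) = 233740 / 797900 = 0.29294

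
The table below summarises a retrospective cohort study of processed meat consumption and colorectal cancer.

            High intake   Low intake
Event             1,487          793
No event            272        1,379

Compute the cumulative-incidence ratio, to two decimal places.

2.32

Reading the table with exposure as columns: a = 1487 (High intake, case), b = 272 (High intake, non-case), c = 793 (Low intake, case), d = 1379.
Risk in exposed = 1487/1759 = 0.84537; risk in unexposed = 793/2172 = 0.36510.
RR = 0.84537 / 0.36510 = 2.31543
The risk among the exposed is 2.32 times that among the unexposed.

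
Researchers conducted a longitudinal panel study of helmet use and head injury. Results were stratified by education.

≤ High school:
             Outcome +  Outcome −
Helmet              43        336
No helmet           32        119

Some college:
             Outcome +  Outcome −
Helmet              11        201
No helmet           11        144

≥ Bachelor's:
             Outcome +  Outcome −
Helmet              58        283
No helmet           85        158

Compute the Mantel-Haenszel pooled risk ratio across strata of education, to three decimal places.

0.520

RR_MH = Σ(aᵢ·n₀ᵢ/nᵢ) / Σ(cᵢ·n₁ᵢ/nᵢ), with n₁ᵢ = aᵢ+bᵢ (exposed), n₀ᵢ = cᵢ+dᵢ (unexposed), nᵢ = n₁ᵢ+n₀ᵢ.
Stratum 1 (≤ High school): n₁ = 379, n₀ = 151, n = 530; a·n₀/n = 43·151/530 = 12.2509; c·n₁/n = 32·379/530 = 22.8830
Stratum 2 (Some college): n₁ = 212, n₀ = 155, n = 367; a·n₀/n = 11·155/367 = 4.6458; c·n₁/n = 11·212/367 = 6.3542
Stratum 3 (≥ Bachelor's): n₁ = 341, n₀ = 243, n = 584; a·n₀/n = 58·243/584 = 24.1336; c·n₁/n = 85·341/584 = 49.6318
RR_MH = (12.2509 + 4.6458 + 24.1336) / (22.8830 + 6.3542 + 49.6318) = 41.0303 / 78.8691 = 0.52023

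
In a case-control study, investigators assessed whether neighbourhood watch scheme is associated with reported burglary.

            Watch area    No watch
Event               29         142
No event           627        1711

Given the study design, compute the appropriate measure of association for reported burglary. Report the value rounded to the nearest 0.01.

Reading the table with exposure as columns: a = 29 (Watch area, case), b = 627 (Watch area, non-case), c = 142 (No watch, case), d = 1711.
This is a case-control study: participants were sampled on outcome status, so risks in the source population cannot be estimated directly — relative risk is not valid here. The odds ratio is the appropriate measure.
OR = (a·d)/(b·c) = (29 × 1711) / (627 × 142) = 49619 / 89034 = 0.55730

0.56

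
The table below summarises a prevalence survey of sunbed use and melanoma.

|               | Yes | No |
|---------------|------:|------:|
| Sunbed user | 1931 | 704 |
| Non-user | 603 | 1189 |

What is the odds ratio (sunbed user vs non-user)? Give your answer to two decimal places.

Cells: a = 1931, b = 704, c = 603, d = 1189.
OR = (a·d)/(b·c) = (1931 × 1189) / (704 × 603) = 2295959 / 424512 = 5.40847
The odds of melanoma are about 5.41 times as high in the sunbed user group.

5.41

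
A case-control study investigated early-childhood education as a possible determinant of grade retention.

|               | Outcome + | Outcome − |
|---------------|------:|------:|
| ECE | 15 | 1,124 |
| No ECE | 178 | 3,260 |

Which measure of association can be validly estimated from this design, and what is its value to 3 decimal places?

Cells: a = 15, b = 1124, c = 178, d = 3260.
This is a case-control study: participants were sampled on outcome status, so risks in the source population cannot be estimated directly — relative risk is not valid here. The odds ratio is the appropriate measure.
OR = (a·d)/(b·c) = (15 × 3260) / (1124 × 178) = 48900 / 200072 = 0.24441

0.244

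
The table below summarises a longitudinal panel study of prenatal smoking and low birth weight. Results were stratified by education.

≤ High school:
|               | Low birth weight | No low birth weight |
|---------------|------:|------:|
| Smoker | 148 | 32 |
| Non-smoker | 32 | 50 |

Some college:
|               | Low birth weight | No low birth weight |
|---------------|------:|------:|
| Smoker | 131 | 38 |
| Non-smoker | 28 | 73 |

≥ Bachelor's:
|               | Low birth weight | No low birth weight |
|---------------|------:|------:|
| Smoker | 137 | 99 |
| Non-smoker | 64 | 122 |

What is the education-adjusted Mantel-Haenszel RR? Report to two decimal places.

2.07

RR_MH = Σ(aᵢ·n₀ᵢ/nᵢ) / Σ(cᵢ·n₁ᵢ/nᵢ), with n₁ᵢ = aᵢ+bᵢ (exposed), n₀ᵢ = cᵢ+dᵢ (unexposed), nᵢ = n₁ᵢ+n₀ᵢ.
Stratum 1 (≤ High school): n₁ = 180, n₀ = 82, n = 262; a·n₀/n = 148·82/262 = 46.3206; c·n₁/n = 32·180/262 = 21.9847
Stratum 2 (Some college): n₁ = 169, n₀ = 101, n = 270; a·n₀/n = 131·101/270 = 49.0037; c·n₁/n = 28·169/270 = 17.5259
Stratum 3 (≥ Bachelor's): n₁ = 236, n₀ = 186, n = 422; a·n₀/n = 137·186/422 = 60.3839; c·n₁/n = 64·236/422 = 35.7915
RR_MH = (46.3206 + 49.0037 + 60.3839) / (21.9847 + 17.5259 + 35.7915) = 155.7082 / 75.3021 = 2.06778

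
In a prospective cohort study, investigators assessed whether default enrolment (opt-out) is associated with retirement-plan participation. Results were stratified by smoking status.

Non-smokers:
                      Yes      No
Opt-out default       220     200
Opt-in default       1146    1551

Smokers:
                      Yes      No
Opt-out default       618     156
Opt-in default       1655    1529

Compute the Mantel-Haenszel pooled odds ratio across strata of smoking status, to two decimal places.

2.51

OR_MH = Σ(aᵢdᵢ/nᵢ) / Σ(bᵢcᵢ/nᵢ), where nᵢ is the stratum total.
Stratum 1 (Non-smokers): n = 3117; a·d/n = 220·1551/3117 = 109.4706; b·c/n = 200·1146/3117 = 73.5322
Stratum 2 (Smokers): n = 3958; a·d/n = 618·1529/3958 = 238.7372; b·c/n = 156·1655/3958 = 65.2299
OR_MH = (109.4706 + 238.7372) / (73.5322 + 65.2299) = 348.2079 / 138.7622 = 2.50939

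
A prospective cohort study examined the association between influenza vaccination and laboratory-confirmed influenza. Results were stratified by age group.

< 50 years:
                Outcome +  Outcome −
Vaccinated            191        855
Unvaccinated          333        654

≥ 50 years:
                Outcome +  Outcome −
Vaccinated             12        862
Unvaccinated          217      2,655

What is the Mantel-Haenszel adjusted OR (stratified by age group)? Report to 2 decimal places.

OR_MH = Σ(aᵢdᵢ/nᵢ) / Σ(bᵢcᵢ/nᵢ), where nᵢ is the stratum total.
Stratum 1 (< 50 years): n = 2033; a·d/n = 191·654/2033 = 61.4432; b·c/n = 855·333/2033 = 140.0467
Stratum 2 (≥ 50 years): n = 3746; a·d/n = 12·2655/3746 = 8.5051; b·c/n = 862·217/3746 = 49.9343
OR_MH = (61.4432 + 8.5051) / (140.0467 + 49.9343) = 69.9483 / 189.9811 = 0.36819

0.37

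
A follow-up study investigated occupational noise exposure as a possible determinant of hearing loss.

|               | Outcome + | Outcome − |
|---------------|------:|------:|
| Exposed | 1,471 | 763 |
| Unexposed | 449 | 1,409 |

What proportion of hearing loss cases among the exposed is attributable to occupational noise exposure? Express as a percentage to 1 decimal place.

Cells: a = 1471, b = 763, c = 449, d = 1409.
Risk in exposed = 1471/2234 = 0.65846; risk in unexposed = 449/1858 = 0.24166.
RR = 0.65846/0.24166 = 2.72476
AR% = (RR − 1)/RR × 100 = (2.72476 − 1)/2.72476 × 100 = 63.2996%

63.3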